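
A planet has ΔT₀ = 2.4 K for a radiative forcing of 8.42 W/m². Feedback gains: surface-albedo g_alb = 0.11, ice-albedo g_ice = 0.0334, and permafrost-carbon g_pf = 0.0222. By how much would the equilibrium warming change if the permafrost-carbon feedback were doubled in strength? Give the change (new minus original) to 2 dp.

0.08 K

Original: g = 0.1656, ΔT = 2.4/(1−0.1656) = 2.8763 K.
With doubled permafrost-carbon: g' = 0.1878, ΔT' = 2.4/(1−0.1878) = 2.9549 K.
Change = 2.9549 − 2.8763 = 0.08 K.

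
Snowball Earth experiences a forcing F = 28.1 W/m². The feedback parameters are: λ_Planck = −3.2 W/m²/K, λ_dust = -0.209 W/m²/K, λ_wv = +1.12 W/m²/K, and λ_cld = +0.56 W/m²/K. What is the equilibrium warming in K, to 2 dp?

16.25 K

Net feedback parameter λ = (−3.2) + (-0.209) + (+1.12) + (+0.56) = -1.729 W/m²/K.
ΔT = −F/λ = −28.1/(-1.729) = 16.25 K.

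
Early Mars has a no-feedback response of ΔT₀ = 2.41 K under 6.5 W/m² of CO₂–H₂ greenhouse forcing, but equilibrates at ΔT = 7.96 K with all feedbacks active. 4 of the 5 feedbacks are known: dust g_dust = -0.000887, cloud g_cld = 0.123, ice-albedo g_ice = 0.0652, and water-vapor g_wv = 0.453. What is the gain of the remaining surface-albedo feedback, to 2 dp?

Amplification A = ΔT/ΔT₀ = 7.96/2.41 = 3.303.
Total gain g = 1 − 1/A = 1 − 1/3.303 = 0.6972.
Known gains sum to -0.000887 + 0.123 + 0.0652 + 0.453 = 0.640313.
g_alb = 0.6972 − 0.640313 = 0.06.

0.06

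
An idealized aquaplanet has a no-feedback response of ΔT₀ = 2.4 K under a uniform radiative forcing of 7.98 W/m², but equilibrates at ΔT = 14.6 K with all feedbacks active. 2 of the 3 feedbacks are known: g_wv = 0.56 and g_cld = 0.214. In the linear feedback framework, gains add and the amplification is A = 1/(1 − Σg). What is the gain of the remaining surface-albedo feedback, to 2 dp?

0.06

Amplification A = ΔT/ΔT₀ = 14.6/2.4 = 6.083.
Total gain g = 1 − 1/A = 1 − 1/6.083 = 0.8356.
Known gains sum to 0.56 + 0.214 = 0.774.
g_alb = 0.8356 − 0.774 = 0.06.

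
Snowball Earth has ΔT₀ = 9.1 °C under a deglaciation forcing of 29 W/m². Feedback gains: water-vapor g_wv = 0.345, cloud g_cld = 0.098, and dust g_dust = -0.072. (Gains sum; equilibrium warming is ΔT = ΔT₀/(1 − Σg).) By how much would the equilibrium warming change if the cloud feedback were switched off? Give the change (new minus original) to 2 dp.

-1.95 °C

Original: g = 0.371, ΔT = 9.1/(1−0.371) = 14.4674 °C.
Without cloud: g' = 0.273, ΔT' = 9.1/(1−0.273) = 12.5172 °C.
Change = 12.5172 − 14.4674 = -1.95 °C.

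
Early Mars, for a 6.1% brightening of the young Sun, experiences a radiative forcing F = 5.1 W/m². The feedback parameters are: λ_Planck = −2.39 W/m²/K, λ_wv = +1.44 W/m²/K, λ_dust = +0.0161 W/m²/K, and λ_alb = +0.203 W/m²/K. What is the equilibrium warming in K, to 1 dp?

Net feedback parameter λ = (−2.39) + (+1.44) + (+0.0161) + (+0.203) = -0.7309 W/m²/K.
ΔT = −F/λ = −5.1/(-0.7309) = 7.0 K.

7.0 K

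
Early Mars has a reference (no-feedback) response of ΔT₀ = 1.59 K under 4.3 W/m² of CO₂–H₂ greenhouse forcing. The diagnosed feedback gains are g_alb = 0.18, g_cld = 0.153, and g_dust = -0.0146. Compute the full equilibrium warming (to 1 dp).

Total gain g = 0.18 + 0.153 − 0.0146 = 0.3184.
Amplification A = 1/(1 − 0.3184) = 1.467.
ΔT = 1.59 × 1.467 = 2.3 K.

2.3 K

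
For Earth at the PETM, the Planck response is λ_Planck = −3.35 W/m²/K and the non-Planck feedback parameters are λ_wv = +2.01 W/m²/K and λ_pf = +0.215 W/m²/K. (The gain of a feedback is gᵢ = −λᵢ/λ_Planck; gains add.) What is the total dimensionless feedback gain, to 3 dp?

Convert to gains: g_wv = 2.01/3.35 = 0.6; g_pf = 0.215/3.35 = 0.06418.
Total gain g = 0.66418.

0.664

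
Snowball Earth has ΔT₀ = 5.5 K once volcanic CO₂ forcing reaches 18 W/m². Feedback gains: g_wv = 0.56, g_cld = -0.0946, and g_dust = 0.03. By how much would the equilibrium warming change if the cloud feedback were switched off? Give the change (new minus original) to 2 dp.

Original: g = 0.4954, ΔT = 5.5/(1−0.4954) = 10.8997 K.
Without cloud: g' = 0.59, ΔT' = 5.5/(1−0.59) = 13.4146 K.
Change = 13.4146 − 10.8997 = 2.51 K.

2.51 K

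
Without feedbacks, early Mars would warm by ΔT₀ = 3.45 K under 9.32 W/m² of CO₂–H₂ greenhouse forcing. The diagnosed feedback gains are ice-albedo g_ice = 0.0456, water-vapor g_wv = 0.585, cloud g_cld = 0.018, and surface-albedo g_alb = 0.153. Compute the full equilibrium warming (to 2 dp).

Total gain g = 0.0456 + 0.585 + 0.018 + 0.153 = 0.8016.
Amplification A = 1/(1 − 0.8016) = 5.04.
ΔT = 3.45 × 5.04 = 17.39 K.

17.39 K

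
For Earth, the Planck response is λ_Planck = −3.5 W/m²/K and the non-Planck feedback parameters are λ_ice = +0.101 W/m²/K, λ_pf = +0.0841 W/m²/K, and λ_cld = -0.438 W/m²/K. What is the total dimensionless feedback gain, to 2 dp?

Convert to gains: g_ice = 0.101/3.5 = 0.02886; g_pf = 0.0841/3.5 = 0.02403; g_cld = -0.438/3.5 = -0.1251.
Total gain g = -0.07221.

-0.07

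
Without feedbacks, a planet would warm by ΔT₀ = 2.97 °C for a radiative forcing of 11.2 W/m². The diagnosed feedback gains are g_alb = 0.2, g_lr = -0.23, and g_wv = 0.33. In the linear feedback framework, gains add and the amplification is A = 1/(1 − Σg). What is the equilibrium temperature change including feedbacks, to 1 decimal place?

Total gain g = 0.2 − 0.23 + 0.33 = 0.3.
Amplification A = 1/(1 − 0.3) = 1.429.
ΔT = 2.97 × 1.429 = 4.2 °C.

4.2 °C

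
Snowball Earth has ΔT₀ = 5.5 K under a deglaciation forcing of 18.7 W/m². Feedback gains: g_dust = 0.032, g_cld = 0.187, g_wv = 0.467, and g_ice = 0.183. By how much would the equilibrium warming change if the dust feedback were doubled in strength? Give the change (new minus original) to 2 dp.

13.57 K

Original: g = 0.869, ΔT = 5.5/(1−0.869) = 41.9847 K.
With doubled dust: g' = 0.901, ΔT' = 5.5/(1−0.901) = 55.5556 K.
Change = 55.5556 − 41.9847 = 13.57 K.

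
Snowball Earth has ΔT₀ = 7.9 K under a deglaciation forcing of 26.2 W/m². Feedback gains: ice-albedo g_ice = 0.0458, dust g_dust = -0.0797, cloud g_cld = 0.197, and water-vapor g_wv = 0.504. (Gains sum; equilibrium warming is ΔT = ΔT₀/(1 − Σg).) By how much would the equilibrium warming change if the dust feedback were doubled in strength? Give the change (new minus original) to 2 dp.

-4.58 K

Original: g = 0.6671, ΔT = 7.9/(1−0.6671) = 23.7309 K.
With doubled dust: g' = 0.5874, ΔT' = 7.9/(1−0.5874) = 19.1469 K.
Change = 19.1469 − 23.7309 = -4.58 K.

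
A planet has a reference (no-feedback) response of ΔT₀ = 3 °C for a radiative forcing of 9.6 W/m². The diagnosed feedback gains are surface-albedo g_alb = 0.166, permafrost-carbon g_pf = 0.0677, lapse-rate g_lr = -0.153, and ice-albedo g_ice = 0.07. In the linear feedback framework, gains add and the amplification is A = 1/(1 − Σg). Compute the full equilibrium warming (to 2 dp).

Total gain g = 0.166 + 0.0677 − 0.153 + 0.07 = 0.1507.
Amplification A = 1/(1 − 0.1507) = 1.177.
ΔT = 3 × 1.177 = 3.53 °C.

3.53 °C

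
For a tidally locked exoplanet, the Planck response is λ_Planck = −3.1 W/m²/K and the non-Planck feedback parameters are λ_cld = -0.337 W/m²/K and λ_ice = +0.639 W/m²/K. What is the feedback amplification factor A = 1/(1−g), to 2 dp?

Convert to gains: g_cld = -0.337/3.1 = -0.1087; g_ice = 0.639/3.1 = 0.2061.
Total gain g = 0.0974.
A = 1/(1 − 0.0974) = 1.11.

1.11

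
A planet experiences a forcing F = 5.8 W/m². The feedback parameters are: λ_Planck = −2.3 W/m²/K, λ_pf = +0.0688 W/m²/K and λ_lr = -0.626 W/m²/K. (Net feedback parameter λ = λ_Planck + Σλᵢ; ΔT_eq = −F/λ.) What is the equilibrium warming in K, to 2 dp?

Net feedback parameter λ = (−2.3) + (+0.0688) + (-0.626) = -2.8572 W/m²/K.
ΔT = −F/λ = −5.8/(-2.8572) = 2.03 K.

2.03 K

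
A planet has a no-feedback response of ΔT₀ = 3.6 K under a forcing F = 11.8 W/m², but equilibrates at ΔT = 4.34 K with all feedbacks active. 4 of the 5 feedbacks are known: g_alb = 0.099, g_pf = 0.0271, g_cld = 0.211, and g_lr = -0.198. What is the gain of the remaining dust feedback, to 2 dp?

0.03

Amplification A = ΔT/ΔT₀ = 4.34/3.6 = 1.206.
Total gain g = 1 − 1/A = 1 − 1/1.206 = 0.1708.
Known gains sum to 0.099 + 0.0271 + 0.211 − 0.198 = 0.1391.
g_dust = 0.1708 − 0.1391 = 0.03.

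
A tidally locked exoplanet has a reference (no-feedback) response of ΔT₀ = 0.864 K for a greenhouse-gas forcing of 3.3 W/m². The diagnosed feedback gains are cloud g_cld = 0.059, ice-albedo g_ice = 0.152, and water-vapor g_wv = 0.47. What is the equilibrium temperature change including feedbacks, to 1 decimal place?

Total gain g = 0.059 + 0.152 + 0.47 = 0.681.
Amplification A = 1/(1 − 0.681) = 3.135.
ΔT = 0.864 × 3.135 = 2.7 K.

2.7 K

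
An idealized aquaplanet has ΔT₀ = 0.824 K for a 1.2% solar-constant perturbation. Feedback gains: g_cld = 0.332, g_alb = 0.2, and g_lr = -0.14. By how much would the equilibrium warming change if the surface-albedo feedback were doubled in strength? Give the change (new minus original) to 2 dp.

0.66 K

Original: g = 0.392, ΔT = 0.824/(1−0.392) = 1.3553 K.
With doubled surface-albedo: g' = 0.592, ΔT' = 0.824/(1−0.592) = 2.0196 K.
Change = 2.0196 − 1.3553 = 0.66 K.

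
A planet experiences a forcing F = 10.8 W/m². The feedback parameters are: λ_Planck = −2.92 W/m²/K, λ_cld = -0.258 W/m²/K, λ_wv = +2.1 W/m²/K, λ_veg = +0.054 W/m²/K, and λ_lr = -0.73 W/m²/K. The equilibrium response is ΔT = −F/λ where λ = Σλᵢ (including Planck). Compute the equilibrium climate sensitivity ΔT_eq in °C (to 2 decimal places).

Net feedback parameter λ = (−2.92) + (-0.258) + (+2.1) + (+0.054) + (-0.73) = -1.754 W/m²/K.
ΔT = −F/λ = −10.8/(-1.754) = 6.16 °C.

6.16 °C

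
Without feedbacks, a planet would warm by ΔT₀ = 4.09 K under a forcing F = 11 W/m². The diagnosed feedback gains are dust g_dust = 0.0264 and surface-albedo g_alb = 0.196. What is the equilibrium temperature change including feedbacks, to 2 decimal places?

5.26 K

Total gain g = 0.0264 + 0.196 = 0.2224.
Amplification A = 1/(1 − 0.2224) = 1.286.
ΔT = 4.09 × 1.286 = 5.26 K.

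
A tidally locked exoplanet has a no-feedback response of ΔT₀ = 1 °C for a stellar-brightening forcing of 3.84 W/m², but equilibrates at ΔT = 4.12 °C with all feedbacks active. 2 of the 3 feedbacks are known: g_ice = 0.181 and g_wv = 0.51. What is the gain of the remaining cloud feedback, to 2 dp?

Amplification A = ΔT/ΔT₀ = 4.12/1 = 4.12.
Total gain g = 1 − 1/A = 1 − 1/4.12 = 0.7573.
Known gains sum to 0.181 + 0.51 = 0.691.
g_cld = 0.7573 − 0.691 = 0.07.

0.07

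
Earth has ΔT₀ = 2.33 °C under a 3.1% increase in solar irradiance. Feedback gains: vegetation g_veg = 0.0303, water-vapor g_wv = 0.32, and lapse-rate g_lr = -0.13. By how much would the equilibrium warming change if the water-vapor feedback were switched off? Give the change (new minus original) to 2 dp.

Original: g = 0.2203, ΔT = 2.33/(1−0.2203) = 2.9883 °C.
Without water-vapor: g' = -0.0997, ΔT' = 2.33/(1+0.0997) = 2.1188 °C.
Change = 2.1188 − 2.9883 = -0.87 °C.

-0.87 °C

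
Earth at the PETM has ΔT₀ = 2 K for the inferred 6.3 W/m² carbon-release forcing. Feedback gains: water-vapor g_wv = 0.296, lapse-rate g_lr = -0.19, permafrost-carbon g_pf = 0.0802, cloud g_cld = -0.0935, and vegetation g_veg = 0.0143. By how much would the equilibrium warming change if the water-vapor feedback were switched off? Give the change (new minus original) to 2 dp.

-0.56 K

Original: g = 0.107, ΔT = 2/(1−0.107) = 2.2396 K.
Without water-vapor: g' = -0.189, ΔT' = 2/(1+0.189) = 1.6821 K.
Change = 1.6821 − 2.2396 = -0.56 K.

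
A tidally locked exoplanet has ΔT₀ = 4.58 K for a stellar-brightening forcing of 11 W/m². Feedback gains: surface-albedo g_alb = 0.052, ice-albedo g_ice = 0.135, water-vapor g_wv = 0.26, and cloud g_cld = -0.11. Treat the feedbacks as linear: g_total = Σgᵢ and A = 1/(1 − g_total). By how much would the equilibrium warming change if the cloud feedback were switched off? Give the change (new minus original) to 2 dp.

Original: g = 0.337, ΔT = 4.58/(1−0.337) = 6.9080 K.
Without cloud: g' = 0.447, ΔT' = 4.58/(1−0.447) = 8.2821 K.
Change = 8.2821 − 6.9080 = 1.37 K.

1.37 K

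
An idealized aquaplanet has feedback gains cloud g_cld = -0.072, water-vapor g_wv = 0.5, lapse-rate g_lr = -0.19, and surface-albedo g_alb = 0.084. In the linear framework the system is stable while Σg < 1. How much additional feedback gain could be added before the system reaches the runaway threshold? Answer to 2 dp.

Current total gain = -0.072 + 0.5 − 0.19 + 0.084 = 0.322.
Margin to runaway = 1 − 0.322 = 0.68.

0.68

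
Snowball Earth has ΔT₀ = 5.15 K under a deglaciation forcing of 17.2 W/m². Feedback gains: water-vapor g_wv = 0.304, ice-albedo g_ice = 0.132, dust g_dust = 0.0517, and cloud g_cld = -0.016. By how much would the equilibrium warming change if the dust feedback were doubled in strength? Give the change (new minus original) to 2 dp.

Original: g = 0.4717, ΔT = 5.15/(1−0.4717) = 9.7482 K.
With doubled dust: g' = 0.5234, ΔT' = 5.15/(1−0.5234) = 10.8057 K.
Change = 10.8057 − 9.7482 = 1.06 K.

1.06 K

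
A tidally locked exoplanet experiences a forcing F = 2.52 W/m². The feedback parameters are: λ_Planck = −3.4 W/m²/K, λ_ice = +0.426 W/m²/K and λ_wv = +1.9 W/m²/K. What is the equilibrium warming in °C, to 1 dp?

Net feedback parameter λ = (−3.4) + (+0.426) + (+1.9) = -1.074 W/m²/K.
ΔT = −F/λ = −2.52/(-1.074) = 2.3 °C.

2.3 °C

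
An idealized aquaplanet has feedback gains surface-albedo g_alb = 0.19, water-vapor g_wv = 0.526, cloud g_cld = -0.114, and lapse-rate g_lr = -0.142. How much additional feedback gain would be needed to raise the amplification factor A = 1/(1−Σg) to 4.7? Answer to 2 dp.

Current total gain = 0.46.
Target gain for A = 4.7: g* = 1 − 1/4.7 = 0.7872.
Additional gain needed = 0.7872 − 0.46 = 0.33.

0.33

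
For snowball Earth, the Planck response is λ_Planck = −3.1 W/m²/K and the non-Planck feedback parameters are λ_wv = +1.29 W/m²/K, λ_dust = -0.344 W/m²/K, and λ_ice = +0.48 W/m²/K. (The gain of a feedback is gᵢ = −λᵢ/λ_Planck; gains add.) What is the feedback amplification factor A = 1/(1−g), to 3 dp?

Convert to gains: g_wv = 1.29/3.1 = 0.4161; g_dust = -0.344/3.1 = -0.111; g_ice = 0.48/3.1 = 0.1548.
Total gain g = 0.4599.
A = 1/(1 − 0.4599) = 1.852.

1.852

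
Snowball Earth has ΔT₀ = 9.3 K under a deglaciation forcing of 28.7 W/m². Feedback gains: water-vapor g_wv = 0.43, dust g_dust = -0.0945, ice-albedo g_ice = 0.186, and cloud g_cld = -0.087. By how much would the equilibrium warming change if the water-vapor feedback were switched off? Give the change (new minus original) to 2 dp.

-7.10 K

Original: g = 0.4345, ΔT = 9.3/(1−0.4345) = 16.4456 K.
Without water-vapor: g' = 0.0045, ΔT' = 9.3/(1−0.0045) = 9.3420 K.
Change = 9.3420 − 16.4456 = -7.10 K.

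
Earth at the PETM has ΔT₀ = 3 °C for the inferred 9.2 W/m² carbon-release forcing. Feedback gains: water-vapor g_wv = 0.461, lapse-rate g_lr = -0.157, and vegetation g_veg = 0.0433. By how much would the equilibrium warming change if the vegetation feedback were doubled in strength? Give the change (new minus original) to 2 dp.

Original: g = 0.3473, ΔT = 3/(1−0.3473) = 4.5963 °C.
With doubled vegetation: g' = 0.3906, ΔT' = 3/(1−0.3906) = 4.9229 °C.
Change = 4.9229 − 4.5963 = 0.33 °C.

0.33 °C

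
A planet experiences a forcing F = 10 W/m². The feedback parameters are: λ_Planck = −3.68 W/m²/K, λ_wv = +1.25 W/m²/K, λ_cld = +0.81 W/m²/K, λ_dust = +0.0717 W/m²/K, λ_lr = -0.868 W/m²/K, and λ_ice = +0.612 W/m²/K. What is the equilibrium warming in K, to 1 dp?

Net feedback parameter λ = (−3.68) + (+1.25) + (+0.81) + (+0.0717) + (-0.868) + (+0.612) = -1.8043 W/m²/K.
ΔT = −F/λ = −10/(-1.8043) = 5.5 K.

5.5 K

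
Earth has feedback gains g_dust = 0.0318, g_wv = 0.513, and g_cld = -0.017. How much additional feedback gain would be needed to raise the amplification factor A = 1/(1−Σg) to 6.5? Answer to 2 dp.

0.32

Current total gain = 0.5278.
Target gain for A = 6.5: g* = 1 − 1/6.5 = 0.8462.
Additional gain needed = 0.8462 − 0.5278 = 0.32.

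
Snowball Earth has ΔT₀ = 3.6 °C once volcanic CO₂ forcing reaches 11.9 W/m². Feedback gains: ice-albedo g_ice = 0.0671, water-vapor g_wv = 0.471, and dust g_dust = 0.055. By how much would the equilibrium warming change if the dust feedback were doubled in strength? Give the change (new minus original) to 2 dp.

1.38 °C

Original: g = 0.5931, ΔT = 3.6/(1−0.5931) = 8.8474 °C.
With doubled dust: g' = 0.6481, ΔT' = 3.6/(1−0.6481) = 10.2302 °C.
Change = 10.2302 − 8.8474 = 1.38 °C.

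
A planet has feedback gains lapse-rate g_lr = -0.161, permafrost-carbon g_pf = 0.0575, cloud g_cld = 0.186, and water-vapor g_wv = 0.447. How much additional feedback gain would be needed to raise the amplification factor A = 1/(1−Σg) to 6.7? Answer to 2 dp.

0.32

Current total gain = 0.5295.
Target gain for A = 6.7: g* = 1 − 1/6.7 = 0.8507.
Additional gain needed = 0.8507 − 0.5295 = 0.32.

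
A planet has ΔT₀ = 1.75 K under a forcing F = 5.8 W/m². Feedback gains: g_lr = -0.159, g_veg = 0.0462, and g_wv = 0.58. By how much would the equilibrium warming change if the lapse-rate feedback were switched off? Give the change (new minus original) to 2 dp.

1.40 K

Original: g = 0.4672, ΔT = 1.75/(1−0.4672) = 3.2845 K.
Without lapse-rate: g' = 0.6262, ΔT' = 1.75/(1−0.6262) = 4.6816 K.
Change = 4.6816 − 3.2845 = 1.40 K.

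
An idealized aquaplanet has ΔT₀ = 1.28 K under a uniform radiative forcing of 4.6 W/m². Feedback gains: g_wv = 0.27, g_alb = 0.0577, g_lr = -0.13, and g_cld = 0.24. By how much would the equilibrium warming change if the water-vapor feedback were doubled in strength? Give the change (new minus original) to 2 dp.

Original: g = 0.4377, ΔT = 1.28/(1−0.4377) = 2.2764 K.
With doubled water-vapor: g' = 0.7077, ΔT' = 1.28/(1−0.7077) = 4.3791 K.
Change = 4.3791 − 2.2764 = 2.10 K.

2.10 K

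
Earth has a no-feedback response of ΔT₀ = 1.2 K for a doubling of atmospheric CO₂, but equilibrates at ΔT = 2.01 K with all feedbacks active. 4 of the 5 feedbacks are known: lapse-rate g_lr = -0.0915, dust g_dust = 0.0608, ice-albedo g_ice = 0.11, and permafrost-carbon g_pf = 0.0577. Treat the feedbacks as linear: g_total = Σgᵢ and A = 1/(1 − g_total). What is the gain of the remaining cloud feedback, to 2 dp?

Amplification A = ΔT/ΔT₀ = 2.01/1.2 = 1.675.
Total gain g = 1 − 1/A = 1 − 1/1.675 = 0.403.
Known gains sum to -0.0915 + 0.0608 + 0.11 + 0.0577 = 0.137.
g_cld = 0.403 − 0.137 = 0.27.

0.27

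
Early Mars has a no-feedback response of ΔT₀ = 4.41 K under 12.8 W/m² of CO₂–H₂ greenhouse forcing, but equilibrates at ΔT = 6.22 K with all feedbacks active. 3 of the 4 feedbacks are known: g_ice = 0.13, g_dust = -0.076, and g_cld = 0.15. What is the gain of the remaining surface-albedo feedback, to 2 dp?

0.09

Amplification A = ΔT/ΔT₀ = 6.22/4.41 = 1.41.
Total gain g = 1 − 1/A = 1 − 1/1.41 = 0.2908.
Known gains sum to 0.13 − 0.076 + 0.15 = 0.204.
g_alb = 0.2908 − 0.204 = 0.09.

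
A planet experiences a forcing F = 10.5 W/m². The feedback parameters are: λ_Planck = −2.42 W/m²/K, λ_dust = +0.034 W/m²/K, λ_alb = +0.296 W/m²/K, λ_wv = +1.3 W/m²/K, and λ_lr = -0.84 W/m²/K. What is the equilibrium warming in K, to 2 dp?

Net feedback parameter λ = (−2.42) + (+0.034) + (+0.296) + (+1.3) + (-0.84) = -1.63 W/m²/K.
ΔT = −F/λ = −10.5/(-1.63) = 6.44 K.

6.44 K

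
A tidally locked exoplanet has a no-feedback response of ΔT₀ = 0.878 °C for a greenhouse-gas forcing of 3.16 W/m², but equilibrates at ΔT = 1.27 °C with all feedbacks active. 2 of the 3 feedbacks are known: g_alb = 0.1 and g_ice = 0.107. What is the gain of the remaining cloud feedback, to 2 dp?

Amplification A = ΔT/ΔT₀ = 1.27/0.878 = 1.446.
Total gain g = 1 − 1/A = 1 − 1/1.446 = 0.3084.
Known gains sum to 0.1 + 0.107 = 0.207.
g_cld = 0.3084 − 0.207 = 0.10.

0.10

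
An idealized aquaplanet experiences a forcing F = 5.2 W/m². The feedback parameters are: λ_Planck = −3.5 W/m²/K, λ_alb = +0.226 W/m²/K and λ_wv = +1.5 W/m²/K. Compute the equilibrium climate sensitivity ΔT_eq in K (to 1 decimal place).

2.9 K

Net feedback parameter λ = (−3.5) + (+0.226) + (+1.5) = -1.774 W/m²/K.
ΔT = −F/λ = −5.2/(-1.774) = 2.9 K.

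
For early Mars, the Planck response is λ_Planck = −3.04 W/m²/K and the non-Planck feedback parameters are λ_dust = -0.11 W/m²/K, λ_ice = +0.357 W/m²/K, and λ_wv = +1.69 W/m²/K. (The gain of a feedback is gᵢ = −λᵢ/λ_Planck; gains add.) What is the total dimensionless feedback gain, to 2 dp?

Convert to gains: g_dust = -0.11/3.04 = -0.03618; g_ice = 0.357/3.04 = 0.1174; g_wv = 1.69/3.04 = 0.5559.
Total gain g = 0.63712.

0.64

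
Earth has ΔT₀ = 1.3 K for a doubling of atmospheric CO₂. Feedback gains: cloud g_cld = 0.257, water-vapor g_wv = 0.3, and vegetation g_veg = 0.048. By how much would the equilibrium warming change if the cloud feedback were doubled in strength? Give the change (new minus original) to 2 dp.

Original: g = 0.605, ΔT = 1.3/(1−0.605) = 3.2911 K.
With doubled cloud: g' = 0.862, ΔT' = 1.3/(1−0.862) = 9.4203 K.
Change = 9.4203 − 3.2911 = 6.13 K.

6.13 K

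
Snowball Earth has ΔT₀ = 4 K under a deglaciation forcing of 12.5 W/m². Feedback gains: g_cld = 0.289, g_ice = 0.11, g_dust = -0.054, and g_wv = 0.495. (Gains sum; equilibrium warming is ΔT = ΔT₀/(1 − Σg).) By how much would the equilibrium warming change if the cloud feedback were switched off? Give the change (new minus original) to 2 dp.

Original: g = 0.84, ΔT = 4/(1−0.84) = 25.0000 K.
Without cloud: g' = 0.551, ΔT' = 4/(1−0.551) = 8.9087 K.
Change = 8.9087 − 25.0000 = -16.09 K.

-16.09 K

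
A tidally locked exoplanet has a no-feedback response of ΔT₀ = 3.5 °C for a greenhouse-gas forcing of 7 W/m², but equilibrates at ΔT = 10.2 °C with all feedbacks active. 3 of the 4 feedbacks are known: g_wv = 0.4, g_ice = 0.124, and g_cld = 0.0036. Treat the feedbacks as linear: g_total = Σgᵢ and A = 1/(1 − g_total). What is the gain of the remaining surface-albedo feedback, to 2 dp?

Amplification A = ΔT/ΔT₀ = 10.2/3.5 = 2.914.
Total gain g = 1 − 1/A = 1 − 1/2.914 = 0.6568.
Known gains sum to 0.4 + 0.124 + 0.0036 = 0.5276.
g_alb = 0.6568 − 0.5276 = 0.13.

0.13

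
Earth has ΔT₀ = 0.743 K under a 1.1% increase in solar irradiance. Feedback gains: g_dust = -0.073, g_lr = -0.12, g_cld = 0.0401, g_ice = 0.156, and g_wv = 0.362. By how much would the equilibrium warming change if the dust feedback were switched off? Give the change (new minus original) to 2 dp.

Original: g = 0.3651, ΔT = 0.743/(1−0.3651) = 1.1703 K.
Without dust: g' = 0.4381, ΔT' = 0.743/(1−0.4381) = 1.3223 K.
Change = 1.3223 − 1.1703 = 0.15 K.

0.15 K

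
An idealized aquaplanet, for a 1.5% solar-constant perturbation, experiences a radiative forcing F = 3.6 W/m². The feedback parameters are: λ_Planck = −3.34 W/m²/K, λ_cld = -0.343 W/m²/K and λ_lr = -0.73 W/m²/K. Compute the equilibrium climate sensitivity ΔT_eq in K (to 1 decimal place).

Net feedback parameter λ = (−3.34) + (-0.343) + (-0.73) = -4.413 W/m²/K.
ΔT = −F/λ = −3.6/(-4.413) = 0.8 K.

0.8 K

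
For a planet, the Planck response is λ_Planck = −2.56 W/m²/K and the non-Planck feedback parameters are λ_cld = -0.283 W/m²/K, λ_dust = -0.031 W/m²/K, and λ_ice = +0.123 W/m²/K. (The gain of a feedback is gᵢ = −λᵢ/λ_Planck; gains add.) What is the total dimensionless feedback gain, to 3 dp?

-0.075

Convert to gains: g_cld = -0.283/2.56 = -0.1105; g_dust = -0.031/2.56 = -0.01211; g_ice = 0.123/2.56 = 0.04805.
Total gain g = -0.07456.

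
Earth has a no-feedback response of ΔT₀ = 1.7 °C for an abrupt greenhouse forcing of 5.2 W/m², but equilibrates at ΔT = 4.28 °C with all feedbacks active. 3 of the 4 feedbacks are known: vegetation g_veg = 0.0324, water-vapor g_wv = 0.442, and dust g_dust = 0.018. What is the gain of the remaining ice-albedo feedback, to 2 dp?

Amplification A = ΔT/ΔT₀ = 4.28/1.7 = 2.518.
Total gain g = 1 − 1/A = 1 − 1/2.518 = 0.6029.
Known gains sum to 0.0324 + 0.442 + 0.018 = 0.4924.
g_ice = 0.6029 − 0.4924 = 0.11.

0.11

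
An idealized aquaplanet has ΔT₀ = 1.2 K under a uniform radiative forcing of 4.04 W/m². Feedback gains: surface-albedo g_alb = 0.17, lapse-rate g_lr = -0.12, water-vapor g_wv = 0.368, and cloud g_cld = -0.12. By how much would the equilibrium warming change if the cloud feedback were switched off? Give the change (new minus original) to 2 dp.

0.35 K

Original: g = 0.298, ΔT = 1.2/(1−0.298) = 1.7094 K.
Without cloud: g' = 0.418, ΔT' = 1.2/(1−0.418) = 2.0619 K.
Change = 2.0619 − 1.7094 = 0.35 K.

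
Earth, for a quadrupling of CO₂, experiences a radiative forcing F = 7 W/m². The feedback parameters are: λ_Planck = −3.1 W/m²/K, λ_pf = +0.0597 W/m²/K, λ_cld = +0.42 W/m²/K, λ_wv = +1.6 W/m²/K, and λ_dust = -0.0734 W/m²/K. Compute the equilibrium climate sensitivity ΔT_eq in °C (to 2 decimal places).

6.40 °C

Net feedback parameter λ = (−3.1) + (+0.0597) + (+0.42) + (+1.6) + (-0.0734) = -1.0937 W/m²/K.
ΔT = −F/λ = −7/(-1.0937) = 6.40 °C.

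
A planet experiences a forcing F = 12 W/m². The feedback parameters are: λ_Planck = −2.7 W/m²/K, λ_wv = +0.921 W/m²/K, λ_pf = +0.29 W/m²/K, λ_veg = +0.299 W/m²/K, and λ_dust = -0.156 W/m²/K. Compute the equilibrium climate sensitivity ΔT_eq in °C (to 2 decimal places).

8.92 °C

Net feedback parameter λ = (−2.7) + (+0.921) + (+0.29) + (+0.299) + (-0.156) = -1.346 W/m²/K.
ΔT = −F/λ = −12/(-1.346) = 8.92 °C.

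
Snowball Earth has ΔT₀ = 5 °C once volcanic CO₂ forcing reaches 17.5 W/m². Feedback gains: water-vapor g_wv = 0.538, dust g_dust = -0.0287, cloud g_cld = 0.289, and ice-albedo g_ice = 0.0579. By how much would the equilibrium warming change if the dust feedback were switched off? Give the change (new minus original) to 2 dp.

Original: g = 0.8562, ΔT = 5/(1−0.8562) = 34.7705 °C.
Without dust: g' = 0.8849, ΔT' = 5/(1−0.8849) = 43.4405 °C.
Change = 43.4405 − 34.7705 = 8.67 °C.

8.67 °C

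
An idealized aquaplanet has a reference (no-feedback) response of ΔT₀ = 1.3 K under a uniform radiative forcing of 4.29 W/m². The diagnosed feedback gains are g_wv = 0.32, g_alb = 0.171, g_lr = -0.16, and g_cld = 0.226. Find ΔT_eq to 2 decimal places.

Total gain g = 0.32 + 0.171 − 0.16 + 0.226 = 0.557.
Amplification A = 1/(1 − 0.557) = 2.257.
ΔT = 1.3 × 2.257 = 2.93 K.

2.93 K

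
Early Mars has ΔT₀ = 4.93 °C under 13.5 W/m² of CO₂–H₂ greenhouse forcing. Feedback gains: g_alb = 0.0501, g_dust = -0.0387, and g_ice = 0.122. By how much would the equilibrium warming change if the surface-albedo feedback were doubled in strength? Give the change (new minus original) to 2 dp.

0.35 °C

Original: g = 0.1334, ΔT = 4.93/(1−0.1334) = 5.6889 °C.
With doubled surface-albedo: g' = 0.1835, ΔT' = 4.93/(1−0.1835) = 6.0380 °C.
Change = 6.0380 − 5.6889 = 0.35 °C.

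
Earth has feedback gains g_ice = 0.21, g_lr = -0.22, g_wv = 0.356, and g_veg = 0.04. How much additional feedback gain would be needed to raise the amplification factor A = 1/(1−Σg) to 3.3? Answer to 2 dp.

0.31

Current total gain = 0.386.
Target gain for A = 3.3: g* = 1 − 1/3.3 = 0.697.
Additional gain needed = 0.697 − 0.386 = 0.31.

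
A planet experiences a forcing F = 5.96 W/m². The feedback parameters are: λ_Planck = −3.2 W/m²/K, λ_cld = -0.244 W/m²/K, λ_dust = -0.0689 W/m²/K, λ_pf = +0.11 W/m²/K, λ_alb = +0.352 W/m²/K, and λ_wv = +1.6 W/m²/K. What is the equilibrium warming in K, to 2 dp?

4.11 K

Net feedback parameter λ = (−3.2) + (-0.244) + (-0.0689) + (+0.11) + (+0.352) + (+1.6) = -1.4509 W/m²/K.
ΔT = −F/λ = −5.96/(-1.4509) = 4.11 K.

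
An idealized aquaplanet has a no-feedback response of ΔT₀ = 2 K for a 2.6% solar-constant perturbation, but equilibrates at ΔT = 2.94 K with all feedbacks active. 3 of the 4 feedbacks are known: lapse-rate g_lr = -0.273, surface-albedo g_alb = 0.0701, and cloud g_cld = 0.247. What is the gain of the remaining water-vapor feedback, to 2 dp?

Amplification A = ΔT/ΔT₀ = 2.94/2 = 1.47.
Total gain g = 1 − 1/A = 1 − 1/1.47 = 0.3197.
Known gains sum to -0.273 + 0.0701 + 0.247 = 0.0441.
g_wv = 0.3197 − 0.0441 = 0.28.

0.28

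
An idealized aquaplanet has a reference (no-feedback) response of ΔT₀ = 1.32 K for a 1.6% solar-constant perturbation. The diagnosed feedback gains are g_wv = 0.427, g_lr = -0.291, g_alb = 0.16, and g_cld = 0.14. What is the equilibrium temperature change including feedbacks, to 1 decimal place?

2.3 K

Total gain g = 0.427 − 0.291 + 0.16 + 0.14 = 0.436.
Amplification A = 1/(1 − 0.436) = 1.773.
ΔT = 1.32 × 1.773 = 2.3 K.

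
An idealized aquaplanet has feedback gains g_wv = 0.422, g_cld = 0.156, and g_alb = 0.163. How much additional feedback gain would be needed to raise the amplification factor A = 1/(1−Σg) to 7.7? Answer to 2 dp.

Current total gain = 0.741.
Target gain for A = 7.7: g* = 1 − 1/7.7 = 0.8701.
Additional gain needed = 0.8701 − 0.741 = 0.13.

0.13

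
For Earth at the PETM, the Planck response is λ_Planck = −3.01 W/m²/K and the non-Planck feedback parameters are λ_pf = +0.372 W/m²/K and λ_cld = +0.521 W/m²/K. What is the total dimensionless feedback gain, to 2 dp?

Convert to gains: g_pf = 0.372/3.01 = 0.1236; g_cld = 0.521/3.01 = 0.1731.
Total gain g = 0.2967.

0.30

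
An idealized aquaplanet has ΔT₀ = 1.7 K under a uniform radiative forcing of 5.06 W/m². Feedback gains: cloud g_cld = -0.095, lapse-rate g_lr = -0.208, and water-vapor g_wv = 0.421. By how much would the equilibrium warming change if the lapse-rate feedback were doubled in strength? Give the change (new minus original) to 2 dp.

Original: g = 0.118, ΔT = 1.7/(1−0.118) = 1.9274 K.
With doubled lapse-rate: g' = -0.09, ΔT' = 1.7/(1+0.09) = 1.5596 K.
Change = 1.5596 − 1.9274 = -0.37 K.

-0.37 K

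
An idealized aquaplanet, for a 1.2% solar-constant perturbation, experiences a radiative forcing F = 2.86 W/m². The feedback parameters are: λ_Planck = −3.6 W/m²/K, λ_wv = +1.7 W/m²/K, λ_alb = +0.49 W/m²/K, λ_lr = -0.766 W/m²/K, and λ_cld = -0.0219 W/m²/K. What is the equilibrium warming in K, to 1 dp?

Net feedback parameter λ = (−3.6) + (+1.7) + (+0.49) + (-0.766) + (-0.0219) = -2.1979 W/m²/K.
ΔT = −F/λ = −2.86/(-2.1979) = 1.3 K.

1.3 K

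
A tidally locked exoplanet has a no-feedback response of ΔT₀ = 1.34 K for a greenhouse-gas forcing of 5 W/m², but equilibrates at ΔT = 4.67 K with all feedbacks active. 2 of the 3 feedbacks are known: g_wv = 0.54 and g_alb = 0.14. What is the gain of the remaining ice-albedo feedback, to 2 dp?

0.03

Amplification A = ΔT/ΔT₀ = 4.67/1.34 = 3.485.
Total gain g = 1 − 1/A = 1 − 1/3.485 = 0.7131.
Known gains sum to 0.54 + 0.14 = 0.68.
g_ice = 0.7131 − 0.68 = 0.03.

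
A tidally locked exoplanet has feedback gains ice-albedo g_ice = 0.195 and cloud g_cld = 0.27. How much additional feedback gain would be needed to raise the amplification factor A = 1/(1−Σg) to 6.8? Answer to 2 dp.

Current total gain = 0.465.
Target gain for A = 6.8: g* = 1 − 1/6.8 = 0.8529.
Additional gain needed = 0.8529 − 0.465 = 0.39.

0.39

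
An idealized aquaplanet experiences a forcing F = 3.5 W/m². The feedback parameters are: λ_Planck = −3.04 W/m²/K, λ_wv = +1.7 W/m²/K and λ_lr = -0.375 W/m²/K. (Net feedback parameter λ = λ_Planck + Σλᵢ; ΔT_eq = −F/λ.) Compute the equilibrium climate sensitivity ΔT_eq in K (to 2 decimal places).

Net feedback parameter λ = (−3.04) + (+1.7) + (-0.375) = -1.715 W/m²/K.
ΔT = −F/λ = −3.5/(-1.715) = 2.04 K.

2.04 K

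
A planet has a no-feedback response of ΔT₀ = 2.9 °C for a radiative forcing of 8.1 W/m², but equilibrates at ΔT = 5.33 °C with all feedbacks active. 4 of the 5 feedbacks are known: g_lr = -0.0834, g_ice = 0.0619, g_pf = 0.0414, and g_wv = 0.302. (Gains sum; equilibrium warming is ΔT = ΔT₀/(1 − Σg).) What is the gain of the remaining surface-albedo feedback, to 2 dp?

0.13

Amplification A = ΔT/ΔT₀ = 5.33/2.9 = 1.838.
Total gain g = 1 − 1/A = 1 − 1/1.838 = 0.4559.
Known gains sum to -0.0834 + 0.0619 + 0.0414 + 0.302 = 0.3219.
g_alb = 0.4559 − 0.3219 = 0.13.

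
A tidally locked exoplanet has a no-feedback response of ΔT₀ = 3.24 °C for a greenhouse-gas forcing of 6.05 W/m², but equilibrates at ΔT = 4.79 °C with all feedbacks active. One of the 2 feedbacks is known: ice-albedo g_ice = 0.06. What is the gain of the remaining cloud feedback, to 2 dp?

Amplification A = ΔT/ΔT₀ = 4.79/3.24 = 1.478.
Total gain g = 1 − 1/A = 1 − 1/1.478 = 0.3234.
The known gain is 0.06.
g_cld = 0.3234 − 0.06 = 0.26.

0.26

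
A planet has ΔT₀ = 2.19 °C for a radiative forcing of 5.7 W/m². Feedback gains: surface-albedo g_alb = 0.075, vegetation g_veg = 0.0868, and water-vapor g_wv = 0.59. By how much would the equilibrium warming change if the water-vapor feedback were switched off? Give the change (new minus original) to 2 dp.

Original: g = 0.7518, ΔT = 2.19/(1−0.7518) = 8.8235 °C.
Without water-vapor: g' = 0.1618, ΔT' = 2.19/(1−0.1618) = 2.6127 °C.
Change = 2.6127 − 8.8235 = -6.21 °C.

-6.21 °C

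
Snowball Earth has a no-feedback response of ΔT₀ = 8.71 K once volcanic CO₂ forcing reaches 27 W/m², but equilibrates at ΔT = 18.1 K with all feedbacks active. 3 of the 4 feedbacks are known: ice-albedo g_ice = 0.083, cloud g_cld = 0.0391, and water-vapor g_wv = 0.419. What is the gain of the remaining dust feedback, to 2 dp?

-0.02

Amplification A = ΔT/ΔT₀ = 18.1/8.71 = 2.078.
Total gain g = 1 − 1/A = 1 − 1/2.078 = 0.5188.
Known gains sum to 0.083 + 0.0391 + 0.419 = 0.5411.
g_dust = 0.5188 − 0.5411 = -0.02.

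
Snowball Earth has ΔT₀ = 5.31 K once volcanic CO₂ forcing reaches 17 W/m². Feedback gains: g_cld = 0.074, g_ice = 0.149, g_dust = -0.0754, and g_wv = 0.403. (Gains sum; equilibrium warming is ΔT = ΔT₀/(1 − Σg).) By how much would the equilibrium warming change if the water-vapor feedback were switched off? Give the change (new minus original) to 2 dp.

-5.59 K

Original: g = 0.5506, ΔT = 5.31/(1−0.5506) = 11.8158 K.
Without water-vapor: g' = 0.1476, ΔT' = 5.31/(1−0.1476) = 6.2295 K.
Change = 6.2295 − 11.8158 = -5.59 K.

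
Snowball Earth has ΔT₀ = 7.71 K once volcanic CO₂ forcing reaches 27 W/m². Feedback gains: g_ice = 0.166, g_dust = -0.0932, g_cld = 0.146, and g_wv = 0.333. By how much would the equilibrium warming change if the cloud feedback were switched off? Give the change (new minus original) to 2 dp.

-4.23 K

Original: g = 0.5518, ΔT = 7.71/(1−0.5518) = 17.2021 K.
Without cloud: g' = 0.4058, ΔT' = 7.71/(1−0.4058) = 12.9754 K.
Change = 12.9754 − 17.2021 = -4.23 K.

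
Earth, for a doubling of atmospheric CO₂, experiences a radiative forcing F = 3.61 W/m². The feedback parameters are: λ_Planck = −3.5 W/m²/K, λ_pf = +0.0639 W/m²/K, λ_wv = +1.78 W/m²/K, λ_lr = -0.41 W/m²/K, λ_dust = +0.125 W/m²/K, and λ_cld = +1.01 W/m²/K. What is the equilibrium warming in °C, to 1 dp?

3.9 °C

Net feedback parameter λ = (−3.5) + (+0.0639) + (+1.78) + (-0.41) + (+0.125) + (+1.01) = -0.9311 W/m²/K.
ΔT = −F/λ = −3.61/(-0.9311) = 3.9 °C.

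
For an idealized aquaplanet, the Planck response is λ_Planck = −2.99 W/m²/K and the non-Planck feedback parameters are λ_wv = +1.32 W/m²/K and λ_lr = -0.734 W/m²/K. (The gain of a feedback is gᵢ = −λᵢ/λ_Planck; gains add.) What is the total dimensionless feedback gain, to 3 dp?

0.196

Convert to gains: g_wv = 1.32/2.99 = 0.4415; g_lr = -0.734/2.99 = -0.2455.
Total gain g = 0.196.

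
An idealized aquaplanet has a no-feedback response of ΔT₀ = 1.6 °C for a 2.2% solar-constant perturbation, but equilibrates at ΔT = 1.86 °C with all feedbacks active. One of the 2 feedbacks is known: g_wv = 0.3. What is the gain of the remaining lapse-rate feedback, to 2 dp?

-0.16

Amplification A = ΔT/ΔT₀ = 1.86/1.6 = 1.163.
Total gain g = 1 − 1/A = 1 − 1/1.163 = 0.1402.
The known gain is 0.3.
g_lr = 0.1402 − 0.3 = -0.16.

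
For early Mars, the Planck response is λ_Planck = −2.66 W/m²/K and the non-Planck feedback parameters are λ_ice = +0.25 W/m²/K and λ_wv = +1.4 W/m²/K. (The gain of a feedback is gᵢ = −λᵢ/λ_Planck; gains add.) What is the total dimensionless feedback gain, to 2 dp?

0.62

Convert to gains: g_ice = 0.25/2.66 = 0.09398; g_wv = 1.4/2.66 = 0.5263.
Total gain g = 0.62028.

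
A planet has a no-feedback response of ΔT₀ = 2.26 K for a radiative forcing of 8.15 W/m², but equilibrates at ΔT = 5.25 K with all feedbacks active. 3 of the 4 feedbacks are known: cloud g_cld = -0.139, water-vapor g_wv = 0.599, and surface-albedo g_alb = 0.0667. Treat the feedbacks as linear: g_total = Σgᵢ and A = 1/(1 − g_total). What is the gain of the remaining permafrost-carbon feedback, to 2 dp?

Amplification A = ΔT/ΔT₀ = 5.25/2.26 = 2.323.
Total gain g = 1 − 1/A = 1 − 1/2.323 = 0.5695.
Known gains sum to -0.139 + 0.599 + 0.0667 = 0.5267.
g_pf = 0.5695 − 0.5267 = 0.04.

0.04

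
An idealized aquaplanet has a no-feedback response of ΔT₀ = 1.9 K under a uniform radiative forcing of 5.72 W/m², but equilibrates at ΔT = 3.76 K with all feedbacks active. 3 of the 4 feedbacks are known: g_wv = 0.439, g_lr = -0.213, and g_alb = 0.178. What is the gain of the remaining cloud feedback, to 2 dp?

0.09

Amplification A = ΔT/ΔT₀ = 3.76/1.9 = 1.979.
Total gain g = 1 − 1/A = 1 − 1/1.979 = 0.4947.
Known gains sum to 0.439 − 0.213 + 0.178 = 0.404.
g_cld = 0.4947 − 0.404 = 0.09.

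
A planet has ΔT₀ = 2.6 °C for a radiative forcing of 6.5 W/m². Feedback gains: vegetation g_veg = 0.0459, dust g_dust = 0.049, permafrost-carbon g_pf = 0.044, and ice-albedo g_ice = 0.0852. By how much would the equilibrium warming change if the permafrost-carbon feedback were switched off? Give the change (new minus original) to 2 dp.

-0.18 °C

Original: g = 0.2241, ΔT = 2.6/(1−0.2241) = 3.3509 °C.
Without permafrost-carbon: g' = 0.1801, ΔT' = 2.6/(1−0.1801) = 3.1711 °C.
Change = 3.1711 − 3.3509 = -0.18 °C.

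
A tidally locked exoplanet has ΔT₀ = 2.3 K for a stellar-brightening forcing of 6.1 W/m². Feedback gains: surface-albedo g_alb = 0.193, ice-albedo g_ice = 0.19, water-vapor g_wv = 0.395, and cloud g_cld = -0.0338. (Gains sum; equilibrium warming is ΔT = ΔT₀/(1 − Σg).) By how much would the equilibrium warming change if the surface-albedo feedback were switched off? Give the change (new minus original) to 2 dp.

Original: g = 0.7442, ΔT = 2.3/(1−0.7442) = 8.9914 K.
Without surface-albedo: g' = 0.5512, ΔT' = 2.3/(1−0.5512) = 5.1248 K.
Change = 5.1248 − 8.9914 = -3.87 K.

-3.87 K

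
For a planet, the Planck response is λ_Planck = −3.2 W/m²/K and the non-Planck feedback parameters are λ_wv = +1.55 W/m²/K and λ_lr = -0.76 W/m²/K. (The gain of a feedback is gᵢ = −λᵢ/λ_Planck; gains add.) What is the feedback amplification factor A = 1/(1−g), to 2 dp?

1.33

Convert to gains: g_wv = 1.55/3.2 = 0.4844; g_lr = -0.76/3.2 = -0.2375.
Total gain g = 0.2469.
A = 1/(1 − 0.2469) = 1.33.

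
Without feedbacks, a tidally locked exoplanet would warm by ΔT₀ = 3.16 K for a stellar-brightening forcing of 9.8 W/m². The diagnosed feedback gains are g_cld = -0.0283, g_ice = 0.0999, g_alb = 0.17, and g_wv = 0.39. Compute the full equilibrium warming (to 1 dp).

Total gain g = -0.0283 + 0.0999 + 0.17 + 0.39 = 0.6316.
Amplification A = 1/(1 − 0.6316) = 2.714.
ΔT = 3.16 × 2.714 = 8.6 K.

8.6 K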